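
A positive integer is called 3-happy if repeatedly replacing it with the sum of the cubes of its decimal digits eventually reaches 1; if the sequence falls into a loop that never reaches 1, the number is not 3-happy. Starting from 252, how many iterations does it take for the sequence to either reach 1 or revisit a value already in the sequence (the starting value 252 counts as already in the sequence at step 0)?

252 → 141
141 → 66
66 → 432
432 → 99
99 → 1458
1458 → 702
702 → 351
351 → 153
153 → 153  — 153 repeats.
That took 9 steps.

9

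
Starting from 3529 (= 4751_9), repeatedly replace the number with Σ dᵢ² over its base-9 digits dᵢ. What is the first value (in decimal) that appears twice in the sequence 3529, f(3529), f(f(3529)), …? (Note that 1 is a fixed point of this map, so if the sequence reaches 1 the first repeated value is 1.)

3529 = (4,7,5,1)_9 → 4² + 7² + 5² + 1² = 16 + 49 + 25 + 1 = 91
91 = (1,1,1)_9 → 1² + 1² + 1² = 1 + 1 + 1 = 3
3 = (3)_9 → 3² = 9
9 = (1,0)_9 → 1² + 0² = 1 + 0 = 1  — reached the fixed point 1.
1 → 1, so 1 is the first repeated value.

1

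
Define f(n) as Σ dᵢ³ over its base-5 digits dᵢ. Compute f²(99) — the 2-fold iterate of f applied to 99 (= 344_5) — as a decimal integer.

99 = (3,4,4)_5 → 3³ + 4³ + 4³ = 155
155 = (1,1,1,0)_5 → 1³ + 1³ + 1³ + 0³ = 3

3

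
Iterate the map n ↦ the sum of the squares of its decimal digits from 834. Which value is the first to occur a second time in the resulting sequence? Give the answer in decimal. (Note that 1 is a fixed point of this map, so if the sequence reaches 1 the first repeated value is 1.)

89

834 → 8² + 3² + 4² = 64 + 9 + 16 = 89
89 → 8² + 9² = 64 + 81 = 145
145 → 1² + 4² + 5² = 1 + 16 + 25 = 42
42 → 4² + 2² = 16 + 4 = 20
20 → 2² + 0² = 4 + 0 = 4
4 → 4² = 16
16 → 1² + 6² = 1 + 36 = 37
37 → 3² + 7² = 9 + 49 = 58
58 → 5² + 8² = 25 + 64 = 89  — 89 already appeared earlier.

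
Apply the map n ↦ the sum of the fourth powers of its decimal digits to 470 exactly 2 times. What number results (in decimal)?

470 → 4⁴ + 7⁴ + 0⁴ = 256 + 2401 + 0 = 2657
2657 → 2⁴ + 6⁴ + 5⁴ + 7⁴ = 16 + 1296 + 625 + 2401 = 4338

4338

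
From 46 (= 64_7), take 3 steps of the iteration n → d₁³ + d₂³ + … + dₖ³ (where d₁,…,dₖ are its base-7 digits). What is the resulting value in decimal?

250

46 = (6,4)_7 → 6³ + 4³ = 216 + 64 = 280
280 = (5,5,0)_7 → 5³ + 5³ + 0³ = 125 + 125 + 0 = 250
250 = (5,0,5)_7 → 5³ + 0³ + 5³ = 125 + 0 + 125 = 250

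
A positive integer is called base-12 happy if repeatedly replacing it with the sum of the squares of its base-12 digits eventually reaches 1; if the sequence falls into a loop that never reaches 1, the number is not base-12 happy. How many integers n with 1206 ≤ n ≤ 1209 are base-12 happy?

1206: 1206 → 116 → 145 → 2 → 4 → 16 → 17 → 26 → 8 → 64 → 41 → 34 → 104 → 128 → 164 → 66 → 61 → 26  (repeats 26)
1207: 1207 → 129 → 181 → 11 → 121 → 101 → 89 → 74 → 40 → 25 → 5 → 25  (repeats 25)
1208: 1208 → 144 → 1  (reaches 1)
1209: 1209 → 161 → 27 → 13 → 2 → 4 → 16 → 17 → 26 → 8 → 64 → 41 → 34 → 104 → 128 → 164 → 66 → 61 → 26  (repeats 26)
base-12 happy: 1208

1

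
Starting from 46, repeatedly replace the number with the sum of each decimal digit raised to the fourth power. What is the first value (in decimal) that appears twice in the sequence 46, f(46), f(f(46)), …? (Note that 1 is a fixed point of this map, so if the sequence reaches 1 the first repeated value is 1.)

8208

46 → 4⁴ + 6⁴ = 1552
1552 → 1⁴ + 5⁴ + 5⁴ + 2⁴ = 1267
1267 → 1⁴ + 2⁴ + 6⁴ + 7⁴ = 3714
3714 → 3⁴ + 7⁴ + 1⁴ + 4⁴ = 2739
2739 → 2⁴ + 7⁴ + 3⁴ + 9⁴ = 9059
9059 → 9⁴ + 0⁴ + 5⁴ + 9⁴ = 13747
13747 → 1⁴ + 3⁴ + 7⁴ + 4⁴ + 7⁴ = 5140
5140 → 5⁴ + 1⁴ + 4⁴ + 0⁴ = 882
882 → 8⁴ + 8⁴ + 2⁴ = 8208
8208 → 8⁴ + 2⁴ + 0⁴ + 8⁴ = 8208  — 8208 already appeared earlier.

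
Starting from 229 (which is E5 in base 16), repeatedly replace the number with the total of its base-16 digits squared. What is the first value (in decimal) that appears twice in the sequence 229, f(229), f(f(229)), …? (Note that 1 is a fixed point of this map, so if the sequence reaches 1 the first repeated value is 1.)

229 = (14,5)_16 → 14² + 5² = 221
221 = (13,13)_16 → 13² + 13² = 338
338 = (1,5,2)_16 → 1² + 5² + 2² = 30
30 = (1,14)_16 → 1² + 14² = 197
197 = (12,5)_16 → 12² + 5² = 169
169 = (10,9)_16 → 10² + 9² = 181
181 = (11,5)_16 → 11² + 5² = 146
146 = (9,2)_16 → 9² + 2² = 85
85 = (5,5)_16 → 5² + 5² = 50
50 = (3,2)_16 → 3² + 2² = 13
13 = (13)_16 → 13² = 169  — 169 already appeared earlier.

169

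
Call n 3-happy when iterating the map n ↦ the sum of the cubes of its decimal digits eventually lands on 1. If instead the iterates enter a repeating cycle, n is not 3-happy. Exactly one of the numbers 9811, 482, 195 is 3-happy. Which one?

9811: 9811 → 1243 → 100 → 1  — reaches 1 (3-happy)
482: 482 → 584 → 701 → 344 → 155 → 251 → 134 → 92 → 737 → 713 → 371 → 371  — repeats 371 (not 3-happy)
195: 195 → 855 → 762 → 567 → 684 → 792 → 1080 → 513 → 153 → 153  — repeats 153 (not 3-happy)

9811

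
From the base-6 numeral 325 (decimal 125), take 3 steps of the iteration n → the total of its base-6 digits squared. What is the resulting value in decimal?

125 = (3,2,5)_6 → 3² + 2² + 5² = 9 + 4 + 25 = 38
38 = (1,0,2)_6 → 1² + 0² + 2² = 1 + 0 + 4 = 5
5 = (5)_6 → 5² = 25

25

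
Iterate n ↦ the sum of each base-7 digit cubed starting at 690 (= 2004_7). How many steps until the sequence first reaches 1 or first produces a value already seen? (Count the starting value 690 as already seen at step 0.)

4

690 = (2,0,0,4)_7 → 2³ + 0³ + 0³ + 4³ = 72
72 = (1,3,2)_7 → 1³ + 3³ + 2³ = 36
36 = (5,1)_7 → 5³ + 1³ = 126
126 = (2,4,0)_7 → 2³ + 4³ + 0³ = 72  — 72 repeats.
That took 4 steps.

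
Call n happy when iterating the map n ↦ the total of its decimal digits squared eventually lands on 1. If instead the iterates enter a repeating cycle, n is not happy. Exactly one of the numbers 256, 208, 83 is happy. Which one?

208

256: 256 → 65 → 61 → 37 → 58 → 89 → 145 → 42 → 20 → 4 → 16 → 37  — repeats 37 (not happy)
208: 208 → 68 → 100 → 1  — reaches 1 (happy)
83: 83 → 73 → 58 → 89 → 145 → 42 → 20 → 4 → 16 → 37 → 58  — repeats 58 (not happy)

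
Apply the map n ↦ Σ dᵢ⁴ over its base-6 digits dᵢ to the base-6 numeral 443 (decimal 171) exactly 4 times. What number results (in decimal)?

171 = (4,4,3)_6 → 4⁴ + 4⁴ + 3⁴ = 593
593 = (2,4,2,5)_6 → 2⁴ + 4⁴ + 2⁴ + 5⁴ = 913
913 = (4,1,2,1)_6 → 4⁴ + 1⁴ + 2⁴ + 1⁴ = 274
274 = (1,1,3,4)_6 → 1⁴ + 1⁴ + 3⁴ + 4⁴ = 339

339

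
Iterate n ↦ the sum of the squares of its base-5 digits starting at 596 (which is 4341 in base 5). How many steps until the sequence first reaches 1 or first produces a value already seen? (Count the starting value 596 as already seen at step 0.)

7

596 = (4,3,4,1)_5 → 4² + 3² + 4² + 1² = 16 + 9 + 16 + 1 = 42
42 = (1,3,2)_5 → 1² + 3² + 2² = 1 + 9 + 4 = 14
14 = (2,4)_5 → 2² + 4² = 4 + 16 = 20
20 = (4,0)_5 → 4² + 0² = 16 + 0 = 16
16 = (3,1)_5 → 3² + 1² = 9 + 1 = 10
10 = (2,0)_5 → 2² + 0² = 4 + 0 = 4
4 = (4)_5 → 4² = 16  — 16 repeats.
That took 7 steps.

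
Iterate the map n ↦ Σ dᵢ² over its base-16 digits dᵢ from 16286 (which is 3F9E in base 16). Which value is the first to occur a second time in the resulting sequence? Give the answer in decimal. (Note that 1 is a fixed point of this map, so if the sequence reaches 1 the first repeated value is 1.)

16286 = (3,15,9,14)_16 → 3² + 15² + 9² + 14² = 9 + 225 + 81 + 196 = 511
511 = (1,15,15)_16 → 1² + 15² + 15² = 1 + 225 + 225 = 451
451 = (1,12,3)_16 → 1² + 12² + 3² = 1 + 144 + 9 = 154
154 = (9,10)_16 → 9² + 10² = 81 + 100 = 181
181 = (11,5)_16 → 11² + 5² = 121 + 25 = 146
146 = (9,2)_16 → 9² + 2² = 81 + 4 = 85
85 = (5,5)_16 → 5² + 5² = 25 + 25 = 50
50 = (3,2)_16 → 3² + 2² = 9 + 4 = 13
13 = (13)_16 → 13² = 169
169 = (10,9)_16 → 10² + 9² = 100 + 81 = 181  — 181 already appeared earlier.

181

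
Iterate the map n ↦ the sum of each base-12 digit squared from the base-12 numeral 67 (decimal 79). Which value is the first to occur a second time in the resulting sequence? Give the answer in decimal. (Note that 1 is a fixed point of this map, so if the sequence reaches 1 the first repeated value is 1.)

79 = (6,7)_12 → 85
85 = (7,1)_12 → 50
50 = (4,2)_12 → 20
20 = (1,8)_12 → 65
65 = (5,5)_12 → 50  — 50 already appeared earlier.

50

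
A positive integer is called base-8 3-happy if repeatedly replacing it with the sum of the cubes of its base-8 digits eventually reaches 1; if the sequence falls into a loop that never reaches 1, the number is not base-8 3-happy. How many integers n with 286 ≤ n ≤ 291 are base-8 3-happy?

286: 286 → 307 → 307  (repeats 307)
287: 287 → 434 → 440 → 559 → 469 → 476 → 434  (repeats 434)
288: 288 → 128 → 8 → 1  (reaches 1)
289: 289 → 129 → 9 → 2 → 8 → 1  (reaches 1)
290: 290 → 136 → 9 → 2 → 8 → 1  (reaches 1)
291: 291 → 155 → 62 → 559 → 469 → 476 → 434 → 440 → 559  (repeats 559)
base-8 3-happy: 288, 289, 290

3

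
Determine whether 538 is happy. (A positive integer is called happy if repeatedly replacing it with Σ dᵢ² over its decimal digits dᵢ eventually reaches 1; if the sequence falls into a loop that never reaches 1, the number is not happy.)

not happy

538 → 5² + 3² + 8² = 25 + 9 + 64 = 98
98 → 9² + 8² = 81 + 64 = 145
145 → 1² + 4² + 5² = 1 + 16 + 25 = 42
42 → 4² + 2² = 16 + 4 = 20
20 → 2² + 0² = 4 + 0 = 4
4 → 4² = 16
16 → 1² + 6² = 1 + 36 = 37
37 → 3² + 7² = 9 + 49 = 58
58 → 5² + 8² = 25 + 64 = 89
89 → 8² + 9² = 64 + 81 = 145  — 145 already seen; the sequence cycles without reaching 1.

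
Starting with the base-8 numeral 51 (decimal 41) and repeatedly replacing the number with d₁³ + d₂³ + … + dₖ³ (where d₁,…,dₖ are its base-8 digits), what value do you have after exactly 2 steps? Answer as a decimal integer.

560

41 = (5,1)_8 → 5³ + 1³ = 125 + 1 = 126
126 = (1,7,6)_8 → 1³ + 7³ + 6³ = 1 + 343 + 216 = 560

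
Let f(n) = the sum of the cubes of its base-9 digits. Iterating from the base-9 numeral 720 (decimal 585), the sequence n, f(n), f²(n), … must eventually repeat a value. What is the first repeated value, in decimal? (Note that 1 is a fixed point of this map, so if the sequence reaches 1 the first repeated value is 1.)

27

585 = (7,2,0)_9 → 7³ + 2³ + 0³ = 343 + 8 + 0 = 351
351 = (4,3,0)_9 → 4³ + 3³ + 0³ = 64 + 27 + 0 = 91
91 = (1,1,1)_9 → 1³ + 1³ + 1³ = 1 + 1 + 1 = 3
3 = (3)_9 → 3³ = 27
27 = (3,0)_9 → 3³ + 0³ = 27 + 0 = 27  — 27 already appeared earlier.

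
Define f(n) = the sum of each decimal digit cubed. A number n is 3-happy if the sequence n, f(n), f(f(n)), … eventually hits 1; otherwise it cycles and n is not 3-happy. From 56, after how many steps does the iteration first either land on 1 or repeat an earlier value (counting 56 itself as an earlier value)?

56 → 5³ + 6³ = 125 + 216 = 341
341 → 3³ + 4³ + 1³ = 27 + 64 + 1 = 92
92 → 9³ + 2³ = 729 + 8 = 737
737 → 7³ + 3³ + 7³ = 343 + 27 + 343 = 713
713 → 7³ + 1³ + 3³ = 343 + 1 + 27 = 371
371 → 3³ + 7³ + 1³ = 27 + 343 + 1 = 371  — 371 repeats.
That took 6 steps.

6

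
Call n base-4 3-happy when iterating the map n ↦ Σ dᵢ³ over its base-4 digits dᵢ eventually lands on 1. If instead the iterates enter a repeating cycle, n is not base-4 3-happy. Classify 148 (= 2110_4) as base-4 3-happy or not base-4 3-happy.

base-4 3-happy

148 = (2,1,1,0)_4 → 2³ + 1³ + 1³ + 0³ = 10
10 = (2,2)_4 → 2³ + 2³ = 16
16 = (1,0,0)_4 → 1³ + 0³ + 0³ = 1  — reached 1.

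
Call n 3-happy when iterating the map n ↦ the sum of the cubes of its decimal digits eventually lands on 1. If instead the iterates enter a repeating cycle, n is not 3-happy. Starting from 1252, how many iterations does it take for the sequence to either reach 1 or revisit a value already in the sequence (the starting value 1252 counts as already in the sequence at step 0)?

4

1252 → 1³ + 2³ + 5³ + 2³ = 142
142 → 1³ + 4³ + 2³ = 73
73 → 7³ + 3³ = 370
370 → 3³ + 7³ + 0³ = 370  — 370 repeats.
That took 4 steps.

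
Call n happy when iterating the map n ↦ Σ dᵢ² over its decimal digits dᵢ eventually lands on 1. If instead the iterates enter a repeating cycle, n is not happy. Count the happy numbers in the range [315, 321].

2

315: 315 → 35 → 34 → 25 → 29 → 85 → 89 → 145 → 42 → 20 → 4 → 16 → 37 → 58 → 89  — not happy
316: 316 → 46 → 52 → 29 → 85 → 89 → 145 → 42 → 20 → 4 → 16 → 37 → 58 → 89  — not happy
317: 317 → 59 → 106 → 37 → 58 → 89 → 145 → 42 → 20 → 4 → 16 → 37  — not happy
318: 318 → 74 → 65 → 61 → 37 → 58 → 89 → 145 → 42 → 20 → 4 → 16 → 37  — not happy
319: 319 → 91 → 82 → 68 → 100 → 1  — happy
320: 320 → 13 → 10 → 1  — happy
321: 321 → 14 → 17 → 50 → 25 → 29 → 85 → 89 → 145 → 42 → 20 → 4 → 16 → 37 → 58 → 89  — not happy
happy: 319, 320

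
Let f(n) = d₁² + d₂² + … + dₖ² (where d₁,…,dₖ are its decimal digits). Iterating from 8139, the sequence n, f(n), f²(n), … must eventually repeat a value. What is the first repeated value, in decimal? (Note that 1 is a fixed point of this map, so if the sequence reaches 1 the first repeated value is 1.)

16

8139 → 155
155 → 51
51 → 26
26 → 40
40 → 16
16 → 37
37 → 58
58 → 89
89 → 145
145 → 42
42 → 20
20 → 4
4 → 16  — 16 already appeared earlier.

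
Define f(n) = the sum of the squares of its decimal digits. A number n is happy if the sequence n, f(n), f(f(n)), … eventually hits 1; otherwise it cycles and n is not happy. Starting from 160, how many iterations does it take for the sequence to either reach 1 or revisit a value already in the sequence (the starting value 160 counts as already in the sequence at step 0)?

160 → 1² + 6² + 0² = 37
37 → 3² + 7² = 58
58 → 5² + 8² = 89
89 → 8² + 9² = 145
145 → 1² + 4² + 5² = 42
42 → 4² + 2² = 20
20 → 2² + 0² = 4
4 → 4² = 16
16 → 1² + 6² = 37  — 37 repeats.
That took 9 steps.

9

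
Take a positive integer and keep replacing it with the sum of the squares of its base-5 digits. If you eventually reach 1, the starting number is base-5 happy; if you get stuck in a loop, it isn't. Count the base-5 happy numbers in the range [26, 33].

2

26: 26 → 2 → 4 → 16 → 10 → 4  — not base-5 happy
27: 27 → 5 → 1  — base-5 happy
28: 28 → 10 → 4 → 16 → 10  — not base-5 happy
29: 29 → 17 → 13 → 13  — not base-5 happy
30: 30 → 2 → 4 → 16 → 10 → 4  — not base-5 happy
31: 31 → 3 → 9 → 17 → 13 → 13  — not base-5 happy
32: 32 → 6 → 2 → 4 → 16 → 10 → 4  — not base-5 happy
33: 33 → 11 → 5 → 1  — base-5 happy
base-5 happy: 27, 33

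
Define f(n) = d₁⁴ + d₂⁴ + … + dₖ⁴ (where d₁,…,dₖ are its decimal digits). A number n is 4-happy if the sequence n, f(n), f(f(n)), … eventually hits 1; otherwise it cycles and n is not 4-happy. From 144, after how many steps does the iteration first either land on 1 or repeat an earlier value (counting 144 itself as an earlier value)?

144 → 1⁴ + 4⁴ + 4⁴ = 1 + 256 + 256 = 513
513 → 5⁴ + 1⁴ + 3⁴ = 625 + 1 + 81 = 707
707 → 7⁴ + 0⁴ + 7⁴ = 2401 + 0 + 2401 = 4802
4802 → 4⁴ + 8⁴ + 0⁴ + 2⁴ = 256 + 4096 + 0 + 16 = 4368
4368 → 4⁴ + 3⁴ + 6⁴ + 8⁴ = 256 + 81 + 1296 + 4096 = 5729
5729 → 5⁴ + 7⁴ + 2⁴ + 9⁴ = 625 + 2401 + 16 + 6561 = 9603
9603 → 9⁴ + 6⁴ + 0⁴ + 3⁴ = 6561 + 1296 + 0 + 81 = 7938
7938 → 7⁴ + 9⁴ + 3⁴ + 8⁴ = 2401 + 6561 + 81 + 4096 = 13139
13139 → 1⁴ + 3⁴ + 1⁴ + 3⁴ + 9⁴ = 1 + 81 + 1 + 81 + 6561 = 6725
6725 → 6⁴ + 7⁴ + 2⁴ + 5⁴ = 1296 + 2401 + 16 + 625 = 4338
4338 → 4⁴ + 3⁴ + 3⁴ + 8⁴ = 256 + 81 + 81 + 4096 = 4514
4514 → 4⁴ + 5⁴ + 1⁴ + 4⁴ = 256 + 625 + 1 + 256 = 1138
1138 → 1⁴ + 1⁴ + 3⁴ + 8⁴ = 1 + 1 + 81 + 4096 = 4179
4179 → 4⁴ + 1⁴ + 7⁴ + 9⁴ = 256 + 1 + 2401 + 6561 = 9219
9219 → 9⁴ + 2⁴ + 1⁴ + 9⁴ = 6561 + 16 + 1 + 6561 = 13139  — 13139 repeats.
That took 15 steps.

15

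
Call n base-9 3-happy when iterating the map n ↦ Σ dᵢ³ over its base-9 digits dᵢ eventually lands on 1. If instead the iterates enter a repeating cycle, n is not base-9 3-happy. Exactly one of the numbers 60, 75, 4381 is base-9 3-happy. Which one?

4381

60: 60 → 432 → 152 → 856 → 128 → 134 → 638 → 1198 → 470 → 476 → 980 → 540 → 432  — repeats 432 (not base-9 3-happy)
75: 75 → 539 → 853 → 409 → 189 → 35 → 539  — repeats 539 (not base-9 3-happy)
4381: 4381 → 559 → 729 → 1  — reaches 1 (base-9 3-happy)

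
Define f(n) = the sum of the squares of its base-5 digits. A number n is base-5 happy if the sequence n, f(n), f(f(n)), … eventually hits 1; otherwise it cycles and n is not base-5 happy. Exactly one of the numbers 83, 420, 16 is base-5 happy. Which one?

83: 83 → 19 → 25 → 1  — reaches 1 (base-5 happy)
420: 420 → 26 → 2 → 4 → 16 → 10 → 4  — repeats 4 (not base-5 happy)
16: 16 → 10 → 4 → 16  — repeats 16 (not base-5 happy)

83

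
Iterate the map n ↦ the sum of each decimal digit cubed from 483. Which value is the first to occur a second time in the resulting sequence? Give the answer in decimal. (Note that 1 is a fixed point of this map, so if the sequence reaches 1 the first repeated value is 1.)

153

483 → 603
603 → 243
243 → 99
99 → 1458
1458 → 702
702 → 351
351 → 153
153 → 153  — 153 already appeared earlier.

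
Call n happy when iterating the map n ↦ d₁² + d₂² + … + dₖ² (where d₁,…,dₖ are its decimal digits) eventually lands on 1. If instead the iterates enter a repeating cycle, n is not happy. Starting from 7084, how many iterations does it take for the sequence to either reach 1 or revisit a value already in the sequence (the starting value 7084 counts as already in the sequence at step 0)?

4

7084 → 7² + 0² + 8² + 4² = 49 + 0 + 64 + 16 = 129
129 → 1² + 2² + 9² = 1 + 4 + 81 = 86
86 → 8² + 6² = 64 + 36 = 100
100 → 1² + 0² + 0² = 1 + 0 + 0 = 1  — reached 1.
That took 4 steps.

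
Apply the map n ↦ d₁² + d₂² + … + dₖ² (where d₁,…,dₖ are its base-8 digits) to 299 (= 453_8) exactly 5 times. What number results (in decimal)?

5

299 = (4,5,3)_8 → 4² + 5² + 3² = 50
50 = (6,2)_8 → 6² + 2² = 40
40 = (5,0)_8 → 5² + 0² = 25
25 = (3,1)_8 → 3² + 1² = 10
10 = (1,2)_8 → 1² + 2² = 5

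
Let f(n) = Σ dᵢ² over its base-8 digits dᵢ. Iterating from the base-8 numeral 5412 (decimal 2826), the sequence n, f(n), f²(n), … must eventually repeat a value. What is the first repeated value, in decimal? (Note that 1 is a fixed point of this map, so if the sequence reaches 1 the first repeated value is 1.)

16

2826 = (5,4,1,2)_8 → 5² + 4² + 1² + 2² = 46
46 = (5,6)_8 → 5² + 6² = 61
61 = (7,5)_8 → 7² + 5² = 74
74 = (1,1,2)_8 → 1² + 1² + 2² = 6
6 = (6)_8 → 6² = 36
36 = (4,4)_8 → 4² + 4² = 32
32 = (4,0)_8 → 4² + 0² = 16
16 = (2,0)_8 → 2² + 0² = 4
4 = (4)_8 → 4² = 16  — 16 already appeared earlier.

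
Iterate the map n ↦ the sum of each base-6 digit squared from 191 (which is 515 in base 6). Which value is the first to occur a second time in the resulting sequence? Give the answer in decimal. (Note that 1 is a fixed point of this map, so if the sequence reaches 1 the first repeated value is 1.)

191 = (5,1,5)_6 → 5² + 1² + 5² = 51
51 = (1,2,3)_6 → 1² + 2² + 3² = 14
14 = (2,2)_6 → 2² + 2² = 8
8 = (1,2)_6 → 1² + 2² = 5
5 = (5)_6 → 5² = 25
25 = (4,1)_6 → 4² + 1² = 17
17 = (2,5)_6 → 2² + 5² = 29
29 = (4,5)_6 → 4² + 5² = 41
41 = (1,0,5)_6 → 1² + 0² + 5² = 26
26 = (4,2)_6 → 4² + 2² = 20
20 = (3,2)_6 → 3² + 2² = 13
13 = (2,1)_6 → 2² + 1² = 5  — 5 already appeared earlier.

5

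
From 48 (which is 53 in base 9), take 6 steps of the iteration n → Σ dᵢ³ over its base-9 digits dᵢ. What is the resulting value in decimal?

48 = (5,3)_9 → 152
152 = (1,7,8)_9 → 856
856 = (1,1,5,1)_9 → 128
128 = (1,5,2)_9 → 134
134 = (1,5,8)_9 → 638
638 = (7,7,8)_9 → 1198

1198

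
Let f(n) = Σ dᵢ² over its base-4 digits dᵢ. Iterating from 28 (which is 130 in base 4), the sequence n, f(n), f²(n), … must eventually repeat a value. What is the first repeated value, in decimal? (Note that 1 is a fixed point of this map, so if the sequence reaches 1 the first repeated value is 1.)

1

28 = (1,3,0)_4 → 1² + 3² + 0² = 1 + 9 + 0 = 10
10 = (2,2)_4 → 2² + 2² = 4 + 4 = 8
8 = (2,0)_4 → 2² + 0² = 4 + 0 = 4
4 = (1,0)_4 → 1² + 0² = 1 + 0 = 1  — reached the fixed point 1.
1 → 1, so 1 is the first repeated value.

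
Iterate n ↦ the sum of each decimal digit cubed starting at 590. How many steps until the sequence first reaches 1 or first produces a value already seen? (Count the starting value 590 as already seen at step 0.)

11

590 → 854
854 → 701
701 → 344
344 → 155
155 → 251
251 → 134
134 → 92
92 → 737
737 → 713
713 → 371
371 → 371  — 371 repeats.
That took 11 steps.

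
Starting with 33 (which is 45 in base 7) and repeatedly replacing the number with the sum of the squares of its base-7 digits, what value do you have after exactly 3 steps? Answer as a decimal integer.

33 = (4,5)_7 → 4² + 5² = 16 + 25 = 41
41 = (5,6)_7 → 5² + 6² = 25 + 36 = 61
61 = (1,1,5)_7 → 1² + 1² + 5² = 1 + 1 + 25 = 27

27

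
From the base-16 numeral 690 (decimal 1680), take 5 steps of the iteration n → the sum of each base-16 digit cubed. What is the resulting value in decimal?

1680 = (6,9,0)_16 → 6³ + 9³ + 0³ = 945
945 = (3,11,1)_16 → 3³ + 11³ + 1³ = 1359
1359 = (5,4,15)_16 → 5³ + 4³ + 15³ = 3564
3564 = (13,14,12)_16 → 13³ + 14³ + 12³ = 6669
6669 = (1,10,0,13)_16 → 1³ + 10³ + 0³ + 13³ = 3198

3198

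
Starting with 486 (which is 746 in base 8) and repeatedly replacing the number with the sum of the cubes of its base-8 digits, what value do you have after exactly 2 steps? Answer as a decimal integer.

486 = (7,4,6)_8 → 623
623 = (1,1,5,7)_8 → 470

470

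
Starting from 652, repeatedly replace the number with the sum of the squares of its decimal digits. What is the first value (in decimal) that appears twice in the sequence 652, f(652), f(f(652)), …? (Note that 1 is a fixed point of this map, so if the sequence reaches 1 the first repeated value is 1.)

37

652 → 65
65 → 61
61 → 37
37 → 58
58 → 89
89 → 145
145 → 42
42 → 20
20 → 4
4 → 16
16 → 37  — 37 already appeared earlier.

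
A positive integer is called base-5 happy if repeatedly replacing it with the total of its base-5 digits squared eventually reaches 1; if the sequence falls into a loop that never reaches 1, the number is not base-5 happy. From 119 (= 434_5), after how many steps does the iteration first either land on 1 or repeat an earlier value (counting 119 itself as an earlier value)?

4

119 = (4,3,4)_5 → 4² + 3² + 4² = 16 + 9 + 16 = 41
41 = (1,3,1)_5 → 1² + 3² + 1² = 1 + 9 + 1 = 11
11 = (2,1)_5 → 2² + 1² = 4 + 1 = 5
5 = (1,0)_5 → 1² + 0² = 1 + 0 = 1  — reached 1.
That took 4 steps.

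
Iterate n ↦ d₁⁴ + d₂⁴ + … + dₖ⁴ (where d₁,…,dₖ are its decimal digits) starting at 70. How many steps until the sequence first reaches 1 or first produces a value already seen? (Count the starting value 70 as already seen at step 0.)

70 → 7⁴ + 0⁴ = 2401 + 0 = 2401
2401 → 2⁴ + 4⁴ + 0⁴ + 1⁴ = 16 + 256 + 0 + 1 = 273
273 → 2⁴ + 7⁴ + 3⁴ = 16 + 2401 + 81 = 2498
2498 → 2⁴ + 4⁴ + 9⁴ + 8⁴ = 16 + 256 + 6561 + 4096 = 10929
10929 → 1⁴ + 0⁴ + 9⁴ + 2⁴ + 9⁴ = 1 + 0 + 6561 + 16 + 6561 = 13139
13139 → 1⁴ + 3⁴ + 1⁴ + 3⁴ + 9⁴ = 1 + 81 + 1 + 81 + 6561 = 6725
6725 → 6⁴ + 7⁴ + 2⁴ + 5⁴ = 1296 + 2401 + 16 + 625 = 4338
4338 → 4⁴ + 3⁴ + 3⁴ + 8⁴ = 256 + 81 + 81 + 4096 = 4514
4514 → 4⁴ + 5⁴ + 1⁴ + 4⁴ = 256 + 625 + 1 + 256 = 1138
1138 → 1⁴ + 1⁴ + 3⁴ + 8⁴ = 1 + 1 + 81 + 4096 = 4179
4179 → 4⁴ + 1⁴ + 7⁴ + 9⁴ = 256 + 1 + 2401 + 6561 = 9219
9219 → 9⁴ + 2⁴ + 1⁴ + 9⁴ = 6561 + 16 + 1 + 6561 = 13139  — 13139 repeats.
That took 12 steps.

12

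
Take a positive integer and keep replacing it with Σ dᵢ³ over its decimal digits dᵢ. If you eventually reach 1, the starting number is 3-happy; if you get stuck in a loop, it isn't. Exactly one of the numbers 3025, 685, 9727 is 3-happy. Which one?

3025: 3025 → 160 → 217 → 352 → 160  — repeats 160 (not 3-happy)
685: 685 → 853 → 664 → 496 → 1009 → 730 → 370 → 370  — repeats 370 (not 3-happy)
9727: 9727 → 1423 → 100 → 1  — reaches 1 (3-happy)

9727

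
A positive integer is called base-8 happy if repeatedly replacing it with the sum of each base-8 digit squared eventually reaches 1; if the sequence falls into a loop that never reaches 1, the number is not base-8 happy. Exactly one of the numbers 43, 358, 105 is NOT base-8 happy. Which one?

43

43: 43 → 34 → 20 → 20  — repeats 20 (not base-8 happy)
358: 358 → 77 → 27 → 18 → 8 → 1  — reaches 1 (base-8 happy)
105: 105 → 27 → 18 → 8 → 1  — reaches 1 (base-8 happy)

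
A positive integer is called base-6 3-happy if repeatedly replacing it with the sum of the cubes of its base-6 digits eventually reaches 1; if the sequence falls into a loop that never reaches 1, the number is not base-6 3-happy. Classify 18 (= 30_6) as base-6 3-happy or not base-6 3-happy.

18 = (3,0)_6 → 3³ + 0³ = 27 + 0 = 27
27 = (4,3)_6 → 4³ + 3³ = 64 + 27 = 91
91 = (2,3,1)_6 → 2³ + 3³ + 1³ = 8 + 27 + 1 = 36
36 = (1,0,0)_6 → 1³ + 0³ + 0³ = 1 + 0 + 0 = 1  — reached 1.

base-6 3-happy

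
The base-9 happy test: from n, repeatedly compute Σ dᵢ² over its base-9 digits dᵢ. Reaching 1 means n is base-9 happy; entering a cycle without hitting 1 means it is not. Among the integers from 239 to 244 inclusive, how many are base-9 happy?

1

239: 239 → 93 → 11 → 5 → 25 → 53 → 89 → 65 → 53  (repeats 53)
240: 240 → 104 → 30 → 18 → 4 → 16 → 50 → 50  (repeats 50)
241: 241 → 117 → 17 → 65 → 53 → 89 → 65  (repeats 65)
242: 242 → 132 → 62 → 100 → 6 → 36 → 16 → 50 → 50  (repeats 50)
243: 243 → 9 → 1  (reaches 1)
244: 244 → 10 → 2 → 4 → 16 → 50 → 50  (repeats 50)
base-9 happy: 243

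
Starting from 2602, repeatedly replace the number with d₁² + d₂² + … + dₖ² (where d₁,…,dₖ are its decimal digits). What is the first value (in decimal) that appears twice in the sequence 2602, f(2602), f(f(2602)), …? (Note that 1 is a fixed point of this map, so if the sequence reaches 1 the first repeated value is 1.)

2602 → 2² + 6² + 0² + 2² = 4 + 36 + 0 + 4 = 44
44 → 4² + 4² = 16 + 16 = 32
32 → 3² + 2² = 9 + 4 = 13
13 → 1² + 3² = 1 + 9 = 10
10 → 1² + 0² = 1 + 0 = 1  — reached the fixed point 1.
1 → 1, so 1 is the first repeated value.

1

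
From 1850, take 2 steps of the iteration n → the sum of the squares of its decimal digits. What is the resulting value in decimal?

1850 → 1² + 8² + 5² + 0² = 1 + 64 + 25 + 0 = 90
90 → 9² + 0² = 81 + 0 = 81

81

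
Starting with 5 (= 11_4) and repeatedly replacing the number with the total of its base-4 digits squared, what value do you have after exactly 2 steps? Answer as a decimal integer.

4

5 = (1,1)_4 → 1² + 1² = 2
2 = (2)_4 → 2² = 4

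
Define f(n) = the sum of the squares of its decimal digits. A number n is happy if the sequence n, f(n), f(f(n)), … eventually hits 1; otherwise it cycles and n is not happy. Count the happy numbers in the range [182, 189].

1

182: 182 → 69 → 117 → 51 → 26 → 40 → 16 → 37 → 58 → 89 → 145 → 42 → 20 → 4 → 16  — not happy
183: 183 → 74 → 65 → 61 → 37 → 58 → 89 → 145 → 42 → 20 → 4 → 16 → 37  — not happy
184: 184 → 81 → 65 → 61 → 37 → 58 → 89 → 145 → 42 → 20 → 4 → 16 → 37  — not happy
185: 185 → 90 → 81 → 65 → 61 → 37 → 58 → 89 → 145 → 42 → 20 → 4 → 16 → 37  — not happy
186: 186 → 101 → 2 → 4 → 16 → 37 → 58 → 89 → 145 → 42 → 20 → 4  — not happy
187: 187 → 114 → 18 → 65 → 61 → 37 → 58 → 89 → 145 → 42 → 20 → 4 → 16 → 37  — not happy
188: 188 → 129 → 86 → 100 → 1  — happy
189: 189 → 146 → 53 → 34 → 25 → 29 → 85 → 89 → 145 → 42 → 20 → 4 → 16 → 37 → 58 → 89  — not happy
happy: 188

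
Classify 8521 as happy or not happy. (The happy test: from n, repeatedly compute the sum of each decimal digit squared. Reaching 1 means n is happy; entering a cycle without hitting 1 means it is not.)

8521 → 8² + 5² + 2² + 1² = 64 + 25 + 4 + 1 = 94
94 → 9² + 4² = 81 + 16 = 97
97 → 9² + 7² = 81 + 49 = 130
130 → 1² + 3² + 0² = 1 + 9 + 0 = 10
10 → 1² + 0² = 1 + 0 = 1  — reached 1.

happy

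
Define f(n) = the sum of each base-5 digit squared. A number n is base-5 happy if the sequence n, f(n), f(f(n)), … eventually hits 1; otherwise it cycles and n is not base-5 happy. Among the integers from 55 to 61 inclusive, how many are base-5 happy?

1

55: 55 → 5 → 1  (reaches 1)
56: 56 → 6 → 2 → 4 → 16 → 10 → 4  (repeats 4)
57: 57 → 9 → 17 → 13 → 13  (repeats 13)
58: 58 → 14 → 20 → 16 → 10 → 4 → 16  (repeats 16)
59: 59 → 21 → 17 → 13 → 13  (repeats 13)
60: 60 → 8 → 10 → 4 → 16 → 10  (repeats 10)
61: 61 → 9 → 17 → 13 → 13  (repeats 13)
base-5 happy: 55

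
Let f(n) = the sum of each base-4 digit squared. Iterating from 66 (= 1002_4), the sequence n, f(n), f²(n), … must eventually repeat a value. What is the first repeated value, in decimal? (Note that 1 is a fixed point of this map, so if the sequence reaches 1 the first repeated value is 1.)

1

66 = (1,0,0,2)_4 → 1² + 0² + 0² + 2² = 5
5 = (1,1)_4 → 1² + 1² = 2
2 = (2)_4 → 2² = 4
4 = (1,0)_4 → 1² + 0² = 1  — reached the fixed point 1.
1 → 1, so 1 is the first repeated value.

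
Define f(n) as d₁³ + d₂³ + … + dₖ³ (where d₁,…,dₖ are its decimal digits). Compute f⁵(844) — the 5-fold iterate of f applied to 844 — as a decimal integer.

55

844 → 8³ + 4³ + 4³ = 640
640 → 6³ + 4³ + 0³ = 280
280 → 2³ + 8³ + 0³ = 520
520 → 5³ + 2³ + 0³ = 133
133 → 1³ + 3³ + 3³ = 55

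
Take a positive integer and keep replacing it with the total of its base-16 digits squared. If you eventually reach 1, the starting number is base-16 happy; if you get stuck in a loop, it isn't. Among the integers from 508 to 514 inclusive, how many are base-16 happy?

508: 508 → 370 → 54 → 45 → 173 → 269 → 170 → 200 → 208 → 169 → 181 → 146 → 85 → 50 → 13 → 169  (repeats 169)
509: 509 → 395 → 186 → 221 → 338 → 30 → 197 → 169 → 181 → 146 → 85 → 50 → 13 → 169  (repeats 169)
510: 510 → 422 → 137 → 145 → 82 → 29 → 170 → 200 → 208 → 169 → 181 → 146 → 85 → 50 → 13 → 169  (repeats 169)
511: 511 → 451 → 154 → 181 → 146 → 85 → 50 → 13 → 169 → 181  (repeats 181)
512: 512 → 4 → 16 → 1  (reaches 1)
513: 513 → 5 → 25 → 82 → 29 → 170 → 200 → 208 → 169 → 181 → 146 → 85 → 50 → 13 → 169  (repeats 169)
514: 514 → 8 → 64 → 16 → 1  (reaches 1)
base-16 happy: 512, 514

2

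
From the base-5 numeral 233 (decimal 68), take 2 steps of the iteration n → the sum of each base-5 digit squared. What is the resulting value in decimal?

68 = (2,3,3)_5 → 2² + 3² + 3² = 22
22 = (4,2)_5 → 4² + 2² = 20

20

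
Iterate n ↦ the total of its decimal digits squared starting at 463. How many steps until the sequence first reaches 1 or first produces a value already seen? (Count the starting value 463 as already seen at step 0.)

463 → 4² + 6² + 3² = 16 + 36 + 9 = 61
61 → 6² + 1² = 36 + 1 = 37
37 → 3² + 7² = 9 + 49 = 58
58 → 5² + 8² = 25 + 64 = 89
89 → 8² + 9² = 64 + 81 = 145
145 → 1² + 4² + 5² = 1 + 16 + 25 = 42
42 → 4² + 2² = 16 + 4 = 20
20 → 2² + 0² = 4 + 0 = 4
4 → 4² = 16
16 → 1² + 6² = 1 + 36 = 37  — 37 repeats.
That took 10 steps.

10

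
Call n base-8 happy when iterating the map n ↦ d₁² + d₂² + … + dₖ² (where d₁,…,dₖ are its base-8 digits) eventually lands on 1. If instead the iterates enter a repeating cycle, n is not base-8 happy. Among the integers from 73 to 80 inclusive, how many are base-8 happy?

2

73: 73 → 3 → 9 → 2 → 4 → 16 → 4  — not base-8 happy
74: 74 → 6 → 36 → 32 → 16 → 4 → 16  — not base-8 happy
75: 75 → 11 → 10 → 5 → 25 → 10  — not base-8 happy
76: 76 → 18 → 8 → 1  — base-8 happy
77: 77 → 27 → 18 → 8 → 1  — base-8 happy
78: 78 → 38 → 52 → 52  — not base-8 happy
79: 79 → 51 → 45 → 50 → 40 → 25 → 10 → 5 → 25  — not base-8 happy
80: 80 → 5 → 25 → 10 → 5  — not base-8 happy
base-8 happy: 76, 77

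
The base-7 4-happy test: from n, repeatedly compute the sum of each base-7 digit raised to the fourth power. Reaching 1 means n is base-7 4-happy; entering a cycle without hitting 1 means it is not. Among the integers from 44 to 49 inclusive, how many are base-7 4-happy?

1

44: 44 → 1312 → 1412 → 1506 → 898 → 304 → 1378 → 1552 → 1218 → 1458 → 898  (repeats 898)
45: 45 → 1377 → 881 → 2689 → 1923 → 1507 → 913 → 609 → 707 → 97 → 2593 → 1459 → 963 → 1153 → 803 → 673 → 1923  (repeats 1923)
46: 46 → 1552 → 1218 → 1458 → 898 → 304 → 1378 → 1552  (repeats 1552)
47: 47 → 1921 → 963 → 1153 → 803 → 673 → 1923 → 1507 → 913 → 609 → 707 → 97 → 2593 → 1459 → 963  (repeats 963)
48: 48 → 2592 → 1394 → 338 → 2608 → 514 → 244 → 2848 → 1314 → 1956 → 2258 → 1808 → 1938 → 2258  (repeats 2258)
49: 49 → 1  (reaches 1)
base-7 4-happy: 49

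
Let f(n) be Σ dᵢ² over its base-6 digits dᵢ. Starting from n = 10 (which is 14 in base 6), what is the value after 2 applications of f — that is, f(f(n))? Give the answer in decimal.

29

10 = (1,4)_6 → 1² + 4² = 1 + 16 = 17
17 = (2,5)_6 → 2² + 5² = 4 + 25 = 29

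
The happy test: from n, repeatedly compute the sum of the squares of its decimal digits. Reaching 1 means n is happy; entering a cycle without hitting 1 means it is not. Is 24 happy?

24 → 2² + 4² = 20
20 → 2² + 0² = 4
4 → 4² = 16
16 → 1² + 6² = 37
37 → 3² + 7² = 58
58 → 5² + 8² = 89
89 → 8² + 9² = 145
145 → 1² + 4² + 5² = 42
42 → 4² + 2² = 20  — 20 already seen; the sequence cycles without reaching 1.

not happy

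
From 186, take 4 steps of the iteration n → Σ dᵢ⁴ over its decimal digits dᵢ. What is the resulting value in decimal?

186 → 1⁴ + 8⁴ + 6⁴ = 1 + 4096 + 1296 = 5393
5393 → 5⁴ + 3⁴ + 9⁴ + 3⁴ = 625 + 81 + 6561 + 81 = 7348
7348 → 7⁴ + 3⁴ + 4⁴ + 8⁴ = 2401 + 81 + 256 + 4096 = 6834
6834 → 6⁴ + 8⁴ + 3⁴ + 4⁴ = 1296 + 4096 + 81 + 256 = 5729

5729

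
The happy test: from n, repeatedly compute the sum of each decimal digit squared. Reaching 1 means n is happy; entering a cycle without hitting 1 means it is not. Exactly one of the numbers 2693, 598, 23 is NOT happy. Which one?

2693: 2693 → 130 → 10 → 1  — reaches 1 (happy)
598: 598 → 170 → 50 → 25 → 29 → 85 → 89 → 145 → 42 → 20 → 4 → 16 → 37 → 58 → 89  — repeats 89 (not happy)
23: 23 → 13 → 10 → 1  — reaches 1 (happy)

598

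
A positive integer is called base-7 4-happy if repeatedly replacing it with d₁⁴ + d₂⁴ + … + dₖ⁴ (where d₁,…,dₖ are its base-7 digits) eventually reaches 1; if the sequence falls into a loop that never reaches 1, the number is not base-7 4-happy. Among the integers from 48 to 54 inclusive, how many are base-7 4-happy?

1

48: 48 → 2592 → 1394 → 338 → 2608 → 514 → 244 → 2848 → 1314 → 1956 → 2258 → 1808 → 1938 → 2258  (repeats 2258)
49: 49 → 1  (reaches 1)
50: 50 → 2 → 16 → 32 → 512 → 164 → 178 → 418 → 708 → 98 → 16  (repeats 16)
51: 51 → 17 → 97 → 2593 → 1459 → 963 → 1153 → 803 → 673 → 1923 → 1507 → 913 → 609 → 707 → 97  (repeats 97)
52: 52 → 82 → 882 → 272 → 2002 → 2546 → 1938 → 2258 → 1808 → 1938  (repeats 1938)
53: 53 → 257 → 1251 → 1043 → 97 → 2593 → 1459 → 963 → 1153 → 803 → 673 → 1923 → 1507 → 913 → 609 → 707 → 97  (repeats 97)
54: 54 → 626 → 1332 → 1394 → 338 → 2608 → 514 → 244 → 2848 → 1314 → 1956 → 2258 → 1808 → 1938 → 2258  (repeats 2258)
base-7 4-happy: 49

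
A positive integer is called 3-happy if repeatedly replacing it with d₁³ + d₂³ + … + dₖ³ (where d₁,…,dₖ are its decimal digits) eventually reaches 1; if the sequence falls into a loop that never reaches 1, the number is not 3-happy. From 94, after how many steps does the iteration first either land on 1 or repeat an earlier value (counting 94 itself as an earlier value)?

5

94 → 9³ + 4³ = 729 + 64 = 793
793 → 7³ + 9³ + 3³ = 343 + 729 + 27 = 1099
1099 → 1³ + 0³ + 9³ + 9³ = 1 + 0 + 729 + 729 = 1459
1459 → 1³ + 4³ + 5³ + 9³ = 1 + 64 + 125 + 729 = 919
919 → 9³ + 1³ + 9³ = 729 + 1 + 729 = 1459  — 1459 repeats.
That took 5 steps.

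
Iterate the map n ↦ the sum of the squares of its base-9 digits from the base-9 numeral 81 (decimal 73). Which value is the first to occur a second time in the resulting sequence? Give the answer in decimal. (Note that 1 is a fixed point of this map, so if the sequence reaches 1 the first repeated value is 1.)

73 = (8,1)_9 → 8² + 1² = 64 + 1 = 65
65 = (7,2)_9 → 7² + 2² = 49 + 4 = 53
53 = (5,8)_9 → 5² + 8² = 25 + 64 = 89
89 = (1,0,8)_9 → 1² + 0² + 8² = 1 + 0 + 64 = 65  — 65 already appeared earlier.

65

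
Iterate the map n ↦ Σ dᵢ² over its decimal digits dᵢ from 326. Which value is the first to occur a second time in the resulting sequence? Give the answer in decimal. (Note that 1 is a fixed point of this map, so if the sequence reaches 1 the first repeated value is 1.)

1

326 → 3² + 2² + 6² = 9 + 4 + 36 = 49
49 → 4² + 9² = 16 + 81 = 97
97 → 9² + 7² = 81 + 49 = 130
130 → 1² + 3² + 0² = 1 + 9 + 0 = 10
10 → 1² + 0² = 1 + 0 = 1  — reached the fixed point 1.
1 → 1, so 1 is the first repeated value.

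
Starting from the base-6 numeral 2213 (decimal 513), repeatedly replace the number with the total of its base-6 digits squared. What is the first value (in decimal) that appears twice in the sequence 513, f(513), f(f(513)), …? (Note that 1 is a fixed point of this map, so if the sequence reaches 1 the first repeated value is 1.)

17

513 = (2,2,1,3)_6 → 18
18 = (3,0)_6 → 9
9 = (1,3)_6 → 10
10 = (1,4)_6 → 17
17 = (2,5)_6 → 29
29 = (4,5)_6 → 41
41 = (1,0,5)_6 → 26
26 = (4,2)_6 → 20
20 = (3,2)_6 → 13
13 = (2,1)_6 → 5
5 = (5)_6 → 25
25 = (4,1)_6 → 17  — 17 already appeared earlier.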